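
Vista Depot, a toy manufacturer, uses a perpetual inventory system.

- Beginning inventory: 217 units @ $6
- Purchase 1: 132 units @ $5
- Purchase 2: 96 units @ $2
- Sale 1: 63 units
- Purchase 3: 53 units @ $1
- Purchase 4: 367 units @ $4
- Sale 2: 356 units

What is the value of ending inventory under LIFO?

Sale 1 (63) [LIFO — newest first]: 63 @ $2 = $126
Sale 2 (356) [LIFO — newest first]: 356 @ $4 = $1,424
Total COGS = $126 + $1,424 = $1,550
Ending inventory: 217 @ $6 + 132 @ $5 + 33 @ $2 + 53 @ $1 + 11 @ $4 = $2,125

Ending inventory = $2,125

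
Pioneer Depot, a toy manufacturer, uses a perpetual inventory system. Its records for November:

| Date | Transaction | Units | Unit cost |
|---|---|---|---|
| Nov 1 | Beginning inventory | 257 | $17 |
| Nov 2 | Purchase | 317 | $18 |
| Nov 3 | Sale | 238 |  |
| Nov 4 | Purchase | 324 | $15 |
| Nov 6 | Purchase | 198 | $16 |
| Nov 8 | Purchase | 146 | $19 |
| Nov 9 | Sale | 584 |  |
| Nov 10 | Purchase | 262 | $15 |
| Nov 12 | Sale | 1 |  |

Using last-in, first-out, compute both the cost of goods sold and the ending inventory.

Nov 3, 238 sold [LIFO — newest first]: 238 @ $18 = $4,284
Nov 9, 584 sold [LIFO — newest first]: 146 @ $19 + 198 @ $16 + 240 @ $15 = $9,542
Nov 12, 1 sold [LIFO — newest first]: 1 @ $15 = $15
Total COGS = $4,284 + $9,542 + $15 = $13,841
Ending inventory: 257 @ $17 + 79 @ $18 + 84 @ $15 + 261 @ $15 = $10,966

COGS = $13,841; ending inventory = $10,966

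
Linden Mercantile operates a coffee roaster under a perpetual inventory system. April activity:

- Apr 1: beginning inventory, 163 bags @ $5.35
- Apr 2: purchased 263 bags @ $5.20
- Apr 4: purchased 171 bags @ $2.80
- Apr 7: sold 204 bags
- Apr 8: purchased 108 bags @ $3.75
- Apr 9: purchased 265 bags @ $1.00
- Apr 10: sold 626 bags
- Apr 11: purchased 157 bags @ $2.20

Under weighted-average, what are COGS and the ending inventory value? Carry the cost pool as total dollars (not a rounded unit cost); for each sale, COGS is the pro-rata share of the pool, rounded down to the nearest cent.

After Apr 1: 163 on hand, pool $872.05 (≈ $5.3500 each)
After Apr 2: 426 on hand, pool $2,239.65 (≈ $5.2574 each)
After Apr 4: 597 on hand, pool $2,718.45 (≈ $4.5535 each)
Apr 7, sell 204: 204/597 × $2,718.45 → $928.91
After Apr 8: 501 on hand, pool $2,194.54 (≈ $4.3803 each)
After Apr 9: 766 on hand, pool $2,459.54 (≈ $3.2109 each)
Apr 10, sell 626: 626/766 × $2,459.54 → $2,010.01
After Apr 11: 297 on hand, pool $794.93 (≈ $2.6765 each)
Total COGS = $928.91 + $2,010.01 = $2,938.92
Ending inventory (cost pool remaining) = $794.93
Check: goods available $3,733.85 = COGS $2,938.92 + ending $794.93

COGS = $2,938.92; ending inventory = $794.93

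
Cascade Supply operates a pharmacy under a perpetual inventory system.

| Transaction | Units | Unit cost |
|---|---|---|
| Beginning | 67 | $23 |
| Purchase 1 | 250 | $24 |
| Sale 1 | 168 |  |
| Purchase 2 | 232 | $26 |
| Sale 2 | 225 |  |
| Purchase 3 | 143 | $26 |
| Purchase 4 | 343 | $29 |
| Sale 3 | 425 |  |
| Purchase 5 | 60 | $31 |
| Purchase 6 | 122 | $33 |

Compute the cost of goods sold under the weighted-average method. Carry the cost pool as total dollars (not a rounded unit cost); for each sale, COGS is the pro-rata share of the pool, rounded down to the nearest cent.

COGS = $21,293.78

After Beginning: 67 on hand, pool $1,541.00 (≈ $23.0000 each)
After Purchase 1: 317 on hand, pool $7,541.00 (≈ $23.7886 each)
Sale 1, sell 168: 168/317 × $7,541.00 → $3,996.49
After Purchase 2: 381 on hand, pool $9,576.51 (≈ $25.1352 each)
Sale 2, sell 225: 225/381 × $9,576.51 → $5,655.41
After Purchase 3: 299 on hand, pool $7,639.10 (≈ $25.5488 each)
After Purchase 4: 642 on hand, pool $17,586.10 (≈ $27.3927 each)
Sale 3, sell 425: 425/642 × $17,586.10 → $11,641.88
After Purchase 5: 277 on hand, pool $7,804.22 (≈ $28.1741 each)
After Purchase 6: 399 on hand, pool $11,830.22 (≈ $29.6497 each)
Total COGS = $3,996.49 + $5,655.41 + $11,641.88 = $21,293.78
Ending inventory (cost pool remaining) = $11,830.22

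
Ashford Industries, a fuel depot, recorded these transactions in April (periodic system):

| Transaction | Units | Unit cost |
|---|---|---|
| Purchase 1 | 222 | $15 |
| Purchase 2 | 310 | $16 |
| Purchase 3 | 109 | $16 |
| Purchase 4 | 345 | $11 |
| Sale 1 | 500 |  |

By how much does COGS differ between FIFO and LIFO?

$1,503

FIFO COGS: 222 @ $15 + 278 @ $16 = $7,778
LIFO COGS: 345 @ $11 + 109 @ $16 + 46 @ $16 = $6,275
Difference = |$7,778 − $6,275| = $1,503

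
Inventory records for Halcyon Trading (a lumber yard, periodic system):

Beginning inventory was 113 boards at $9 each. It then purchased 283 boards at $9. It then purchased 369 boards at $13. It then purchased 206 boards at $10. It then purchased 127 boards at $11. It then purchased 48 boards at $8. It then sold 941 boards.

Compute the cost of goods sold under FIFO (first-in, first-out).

Sale 1 (941) [FIFO — oldest first]: 113 @ $9 + 283 @ $9 + 369 @ $13 + 176 @ $10 = $10,121
Ending inventory: 30 @ $10 + 127 @ $11 + 48 @ $8 = $2,081
Check: goods available $12,202 = COGS $10,121 + ending $2,081

COGS = $10,121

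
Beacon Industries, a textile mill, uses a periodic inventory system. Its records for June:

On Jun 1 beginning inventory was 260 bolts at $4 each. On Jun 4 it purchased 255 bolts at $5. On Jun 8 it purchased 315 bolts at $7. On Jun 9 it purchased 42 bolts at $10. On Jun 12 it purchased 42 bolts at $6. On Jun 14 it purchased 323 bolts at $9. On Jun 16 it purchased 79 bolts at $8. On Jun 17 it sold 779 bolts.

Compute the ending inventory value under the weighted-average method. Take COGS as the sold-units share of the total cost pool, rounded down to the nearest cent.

Ending inventory = $3,562.73

Jun 17, sell 779: 779/1316 × $8,731.00 → $5,168.27
Ending inventory (cost pool remaining) = $3,562.73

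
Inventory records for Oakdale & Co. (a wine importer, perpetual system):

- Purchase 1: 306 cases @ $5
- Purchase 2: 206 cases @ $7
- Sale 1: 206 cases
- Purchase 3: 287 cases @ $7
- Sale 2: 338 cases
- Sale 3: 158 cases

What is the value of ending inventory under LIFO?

Sale 1 (206) [LIFO — newest first]: 206 @ $7 = $1,442
Sale 2 (338) [LIFO — newest first]: 287 @ $7 + 51 @ $5 = $2,264
Sale 3 (158) [LIFO — newest first]: 158 @ $5 = $790
Total COGS = $1,442 + $2,264 + $790 = $4,496
Ending inventory: 97 @ $5 = $485

Ending inventory = $485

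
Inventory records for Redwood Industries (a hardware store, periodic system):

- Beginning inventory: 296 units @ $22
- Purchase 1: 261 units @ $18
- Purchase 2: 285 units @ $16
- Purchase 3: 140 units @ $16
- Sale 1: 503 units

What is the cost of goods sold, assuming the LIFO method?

Sale 1 (503) [LIFO — newest first]: 140 @ $16 + 285 @ $16 + 78 @ $18 = $8,204
Ending inventory: 296 @ $22 + 183 @ $18 = $9,806

COGS = $8,204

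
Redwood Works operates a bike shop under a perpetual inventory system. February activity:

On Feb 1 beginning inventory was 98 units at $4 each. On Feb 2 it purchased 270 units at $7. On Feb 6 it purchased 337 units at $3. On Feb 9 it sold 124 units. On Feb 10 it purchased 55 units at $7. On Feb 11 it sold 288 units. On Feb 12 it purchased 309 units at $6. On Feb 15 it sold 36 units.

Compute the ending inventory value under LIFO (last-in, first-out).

Ending inventory = $3,780

Feb 9, 124 sold [LIFO — newest first]: 124 @ $3 = $372
Feb 11, 288 sold [LIFO — newest first]: 55 @ $7 + 213 @ $3 + 20 @ $7 = $1,164
Feb 15, 36 sold [LIFO — newest first]: 36 @ $6 = $216
Total COGS = $372 + $1,164 + $216 = $1,752
Ending inventory: 98 @ $4 + 250 @ $7 + 273 @ $6 = $3,780
Check: goods available $5,532 = COGS $1,752 + ending $3,780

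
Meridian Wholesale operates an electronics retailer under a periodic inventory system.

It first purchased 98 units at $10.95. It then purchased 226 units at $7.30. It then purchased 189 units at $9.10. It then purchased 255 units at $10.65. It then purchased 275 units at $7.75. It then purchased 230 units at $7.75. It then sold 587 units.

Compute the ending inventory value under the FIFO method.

Sale 1 (587) [FIFO — oldest first]: 98 @ $10.95 + 226 @ $7.30 + 189 @ $9.10 + 74 @ $10.65 = $5,230.90
Ending inventory: 181 @ $10.65 + 275 @ $7.75 + 230 @ $7.75 = $5,841.40

Ending inventory = $5,841.40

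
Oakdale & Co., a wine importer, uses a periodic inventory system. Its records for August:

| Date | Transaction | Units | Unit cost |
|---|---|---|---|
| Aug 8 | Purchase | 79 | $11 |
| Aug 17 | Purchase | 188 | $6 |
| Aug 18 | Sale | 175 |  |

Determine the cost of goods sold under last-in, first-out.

COGS = $1,050

Aug 18, 175 sold [LIFO — newest first]: 175 @ $6 = $1,050
Ending inventory: 79 @ $11 + 13 @ $6 = $947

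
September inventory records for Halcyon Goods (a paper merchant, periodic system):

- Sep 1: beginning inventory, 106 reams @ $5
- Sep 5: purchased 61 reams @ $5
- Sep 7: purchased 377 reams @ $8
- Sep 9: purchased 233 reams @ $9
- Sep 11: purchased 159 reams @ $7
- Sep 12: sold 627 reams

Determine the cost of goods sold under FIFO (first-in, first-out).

COGS = $4,598

Sep 12, 627 sold [FIFO — oldest first]: 106 @ $5 + 61 @ $5 + 377 @ $8 + 83 @ $9 = $4,598
Ending inventory: 150 @ $9 + 159 @ $7 = $2,463
Check: goods available $7,061 = COGS $4,598 + ending $2,463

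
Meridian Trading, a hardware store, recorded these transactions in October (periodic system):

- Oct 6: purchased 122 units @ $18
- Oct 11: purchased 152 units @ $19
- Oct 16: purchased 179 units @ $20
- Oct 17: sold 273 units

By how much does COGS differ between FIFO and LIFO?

FIFO COGS: 122 @ $18 + 151 @ $19 = $5,065
LIFO COGS: 179 @ $20 + 94 @ $19 = $5,366
Difference = |$5,065 − $5,366| = $301

$301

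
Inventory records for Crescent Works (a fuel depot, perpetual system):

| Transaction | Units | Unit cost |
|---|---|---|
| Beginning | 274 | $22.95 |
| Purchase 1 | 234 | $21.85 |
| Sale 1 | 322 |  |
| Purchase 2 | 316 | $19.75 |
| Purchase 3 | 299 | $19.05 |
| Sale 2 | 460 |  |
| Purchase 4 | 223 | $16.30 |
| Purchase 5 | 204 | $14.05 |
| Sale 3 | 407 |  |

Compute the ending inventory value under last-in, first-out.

Ending inventory = $7,655.95

Sale 1 (322) [LIFO — newest first]: 234 @ $21.85 + 88 @ $22.95 = $7,132.50
Sale 2 (460) [LIFO — newest first]: 299 @ $19.05 + 161 @ $19.75 = $8,875.70
Sale 3 (407) [LIFO — newest first]: 204 @ $14.05 + 203 @ $16.30 = $6,175.10
Total COGS = $7,132.50 + $8,875.70 + $6,175.10 = $22,183.30
Ending inventory: 186 @ $22.95 + 155 @ $19.75 + 20 @ $16.30 = $7,655.95
Check: goods available $29,839.25 = COGS $22,183.30 + ending $7,655.95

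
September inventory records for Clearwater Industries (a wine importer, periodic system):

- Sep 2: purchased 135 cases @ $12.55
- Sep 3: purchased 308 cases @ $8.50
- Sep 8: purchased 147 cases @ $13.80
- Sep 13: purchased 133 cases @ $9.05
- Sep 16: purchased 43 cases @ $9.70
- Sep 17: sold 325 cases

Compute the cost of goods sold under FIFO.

COGS = $3,309.25

Sep 17, 325 sold [FIFO — oldest first]: 135 @ $12.55 + 190 @ $8.50 = $3,309.25
Ending inventory: 118 @ $8.50 + 147 @ $13.80 + 133 @ $9.05 + 43 @ $9.70 = $4,652.35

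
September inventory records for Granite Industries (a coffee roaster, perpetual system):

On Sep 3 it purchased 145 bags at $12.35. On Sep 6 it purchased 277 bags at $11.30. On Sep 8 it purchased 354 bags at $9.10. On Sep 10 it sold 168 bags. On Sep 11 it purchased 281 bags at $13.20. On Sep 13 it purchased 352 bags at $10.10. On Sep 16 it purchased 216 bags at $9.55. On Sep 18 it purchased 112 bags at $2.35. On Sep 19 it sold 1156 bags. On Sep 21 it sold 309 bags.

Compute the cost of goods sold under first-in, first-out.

COGS = $17,488.25

Sep 10, 168 sold [FIFO — oldest first]: 145 @ $12.35 + 23 @ $11.30 = $2,050.65
Sep 19, 1156 sold [FIFO — oldest first]: 254 @ $11.30 + 354 @ $9.10 + 281 @ $13.20 + 267 @ $10.10 = $12,497.50
Sep 21, 309 sold [FIFO — oldest first]: 85 @ $10.10 + 216 @ $9.55 + 8 @ $2.35 = $2,940.10
Total COGS = $2,050.65 + $12,497.50 + $2,940.10 = $17,488.25
Ending inventory: 104 @ $2.35 = $244.40
Check: goods available $17,732.65 = COGS $17,488.25 + ending $244.40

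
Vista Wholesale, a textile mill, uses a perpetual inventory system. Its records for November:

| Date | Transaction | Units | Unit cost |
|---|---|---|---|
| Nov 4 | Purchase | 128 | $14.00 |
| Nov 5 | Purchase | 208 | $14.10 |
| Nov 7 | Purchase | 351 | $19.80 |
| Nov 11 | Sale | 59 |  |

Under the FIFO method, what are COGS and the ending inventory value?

Nov 11, 59 sold [FIFO — oldest first]: 59 @ $14.00 = $826.00
Ending inventory: 69 @ $14.00 + 208 @ $14.10 + 351 @ $19.80 = $10,848.60
Check: goods available $11,674.60 = COGS $826.00 + ending $10,848.60

COGS = $826.00; ending inventory = $10,848.60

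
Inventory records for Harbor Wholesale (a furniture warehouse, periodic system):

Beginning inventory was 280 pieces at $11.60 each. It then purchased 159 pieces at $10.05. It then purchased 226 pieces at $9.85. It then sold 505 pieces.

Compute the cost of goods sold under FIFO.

Sale 1 (505) [FIFO — oldest first]: 280 @ $11.60 + 159 @ $10.05 + 66 @ $9.85 = $5,496.05
Ending inventory: 160 @ $9.85 = $1,576.00
Check: goods available $7,072.05 = COGS $5,496.05 + ending $1,576.00

COGS = $5,496.05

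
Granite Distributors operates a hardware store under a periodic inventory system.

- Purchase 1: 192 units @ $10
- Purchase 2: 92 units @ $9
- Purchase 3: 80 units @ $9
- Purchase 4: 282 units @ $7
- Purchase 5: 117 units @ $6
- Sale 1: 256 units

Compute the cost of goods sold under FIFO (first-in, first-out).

Sale 1 (256) [FIFO — oldest first]: 192 @ $10 + 64 @ $9 = $2,496
Ending inventory: 28 @ $9 + 80 @ $9 + 282 @ $7 + 117 @ $6 = $3,648

COGS = $2,496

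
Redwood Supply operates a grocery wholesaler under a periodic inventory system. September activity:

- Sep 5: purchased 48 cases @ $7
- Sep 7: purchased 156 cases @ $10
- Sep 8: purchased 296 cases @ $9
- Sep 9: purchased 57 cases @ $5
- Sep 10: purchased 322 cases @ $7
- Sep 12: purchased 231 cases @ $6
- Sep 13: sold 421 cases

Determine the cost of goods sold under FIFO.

COGS = $3,849

Sep 13, 421 sold [FIFO — oldest first]: 48 @ $7 + 156 @ $10 + 217 @ $9 = $3,849
Ending inventory: 79 @ $9 + 57 @ $5 + 322 @ $7 + 231 @ $6 = $4,636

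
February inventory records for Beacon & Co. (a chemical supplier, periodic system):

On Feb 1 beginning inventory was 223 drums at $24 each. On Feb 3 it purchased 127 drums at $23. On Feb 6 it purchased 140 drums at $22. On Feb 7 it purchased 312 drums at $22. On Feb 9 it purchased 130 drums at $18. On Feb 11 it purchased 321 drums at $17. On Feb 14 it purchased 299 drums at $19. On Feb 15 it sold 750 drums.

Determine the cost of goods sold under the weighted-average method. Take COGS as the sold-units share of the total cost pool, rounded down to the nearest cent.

Feb 15, sell 750: 750/1552 × $31,695.00 → $15,316.52
Ending inventory (cost pool remaining) = $16,378.48

COGS = $15,316.52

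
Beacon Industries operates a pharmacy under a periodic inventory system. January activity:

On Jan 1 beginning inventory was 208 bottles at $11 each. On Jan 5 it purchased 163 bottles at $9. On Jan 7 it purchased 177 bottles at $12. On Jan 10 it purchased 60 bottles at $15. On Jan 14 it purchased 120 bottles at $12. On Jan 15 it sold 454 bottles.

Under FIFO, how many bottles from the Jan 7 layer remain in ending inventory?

Jan 15, 454 sold [FIFO — oldest first]: 208 @ $11 + 163 @ $9 + 83 @ $12 = $4,751
Ending inventory: 94 @ $12 + 60 @ $15 + 120 @ $12 = $3,468

94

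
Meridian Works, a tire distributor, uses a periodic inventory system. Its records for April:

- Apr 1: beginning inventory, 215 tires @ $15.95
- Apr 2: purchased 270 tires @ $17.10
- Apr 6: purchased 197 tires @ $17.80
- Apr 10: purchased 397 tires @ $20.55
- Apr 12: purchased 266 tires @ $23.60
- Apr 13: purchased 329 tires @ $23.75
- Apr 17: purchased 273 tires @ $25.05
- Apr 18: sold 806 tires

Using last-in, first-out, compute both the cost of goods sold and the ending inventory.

COGS = $19,466.80; ending inventory = $21,174.40

Apr 18, 806 sold [LIFO — newest first]: 273 @ $25.05 + 329 @ $23.75 + 204 @ $23.60 = $19,466.80
Ending inventory: 215 @ $15.95 + 270 @ $17.10 + 197 @ $17.80 + 397 @ $20.55 + 62 @ $23.60 = $21,174.40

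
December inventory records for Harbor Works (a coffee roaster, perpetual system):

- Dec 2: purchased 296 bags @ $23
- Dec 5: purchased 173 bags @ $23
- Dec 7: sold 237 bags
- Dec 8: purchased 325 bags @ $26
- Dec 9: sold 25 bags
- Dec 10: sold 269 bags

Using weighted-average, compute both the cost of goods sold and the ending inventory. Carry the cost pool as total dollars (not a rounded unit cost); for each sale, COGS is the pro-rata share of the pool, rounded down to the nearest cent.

COGS = $12,727.63; ending inventory = $6,509.37

After Dec 2: 296 on hand, pool $6,808.00 (≈ $23.0000 each)
After Dec 5: 469 on hand, pool $10,787.00 (≈ $23.0000 each)
Dec 7, sell 237: 237/469 × $10,787.00 → $5,451.00
After Dec 8: 557 on hand, pool $13,786.00 (≈ $24.7504 each)
Dec 9, sell 25: 25/557 × $13,786.00 → $618.76
Dec 10, sell 269: 269/532 × $13,167.24 → $6,657.87
Total COGS = $5,451.00 + $618.76 + $6,657.87 = $12,727.63
Ending inventory (cost pool remaining) = $6,509.37
Check: goods available $19,237.00 = COGS $12,727.63 + ending $6,509.37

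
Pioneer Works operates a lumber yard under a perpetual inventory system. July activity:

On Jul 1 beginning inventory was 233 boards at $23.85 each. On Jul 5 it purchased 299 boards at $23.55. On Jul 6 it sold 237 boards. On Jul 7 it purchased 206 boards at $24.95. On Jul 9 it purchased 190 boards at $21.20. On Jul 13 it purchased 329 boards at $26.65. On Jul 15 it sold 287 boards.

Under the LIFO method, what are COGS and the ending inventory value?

COGS = $13,229.90; ending inventory = $17,304.15

Jul 6, 237 sold [LIFO — newest first]: 237 @ $23.55 = $5,581.35
Jul 15, 287 sold [LIFO — newest first]: 287 @ $26.65 = $7,648.55
Total COGS = $5,581.35 + $7,648.55 = $13,229.90
Ending inventory: 233 @ $23.85 + 62 @ $23.55 + 206 @ $24.95 + 190 @ $21.20 + 42 @ $26.65 = $17,304.15
Check: goods available $30,534.05 = COGS $13,229.90 + ending $17,304.15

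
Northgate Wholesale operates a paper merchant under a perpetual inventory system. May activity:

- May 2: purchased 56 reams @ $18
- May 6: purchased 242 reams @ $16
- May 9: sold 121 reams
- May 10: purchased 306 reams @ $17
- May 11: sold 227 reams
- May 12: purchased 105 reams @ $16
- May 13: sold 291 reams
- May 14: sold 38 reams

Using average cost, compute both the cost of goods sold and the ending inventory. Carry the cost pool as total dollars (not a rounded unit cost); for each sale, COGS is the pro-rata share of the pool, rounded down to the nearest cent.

After May 2: 56 on hand, pool $1,008.00 (≈ $18.0000 each)
After May 6: 298 on hand, pool $4,880.00 (≈ $16.3758 each)
May 9, sell 121: 121/298 × $4,880.00 → $1,981.47
After May 10: 483 on hand, pool $8,100.53 (≈ $16.7713 each)
May 11, sell 227: 227/483 × $8,100.53 → $3,807.08
After May 12: 361 on hand, pool $5,973.45 (≈ $16.5470 each)
May 13, sell 291: 291/361 × $5,973.45 → $4,815.16
May 14, sell 38: 38/70 × $1,158.29 → $628.78
Total COGS = $1,981.47 + $3,807.08 + $4,815.16 + $628.78 = $11,232.49
Ending inventory (cost pool remaining) = $529.51

COGS = $11,232.49; ending inventory = $529.51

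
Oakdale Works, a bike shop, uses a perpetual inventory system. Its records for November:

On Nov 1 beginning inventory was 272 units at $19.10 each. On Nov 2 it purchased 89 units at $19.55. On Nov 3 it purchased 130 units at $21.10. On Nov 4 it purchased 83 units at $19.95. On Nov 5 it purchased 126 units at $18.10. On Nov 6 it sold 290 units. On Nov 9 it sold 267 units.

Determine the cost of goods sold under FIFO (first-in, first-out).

COGS = $10,994.85

Nov 6, 290 sold [FIFO — oldest first]: 272 @ $19.10 + 18 @ $19.55 = $5,547.10
Nov 9, 267 sold [FIFO — oldest first]: 71 @ $19.55 + 130 @ $21.10 + 66 @ $19.95 = $5,447.75
Total COGS = $5,547.10 + $5,447.75 = $10,994.85
Ending inventory: 17 @ $19.95 + 126 @ $18.10 = $2,619.75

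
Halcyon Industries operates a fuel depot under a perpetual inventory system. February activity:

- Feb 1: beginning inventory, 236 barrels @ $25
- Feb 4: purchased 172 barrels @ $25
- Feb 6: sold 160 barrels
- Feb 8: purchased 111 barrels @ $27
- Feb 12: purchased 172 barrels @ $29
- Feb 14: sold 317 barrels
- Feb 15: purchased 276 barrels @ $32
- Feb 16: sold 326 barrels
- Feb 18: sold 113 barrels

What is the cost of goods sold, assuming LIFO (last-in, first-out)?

Feb 6, 160 sold [LIFO — newest first]: 160 @ $25 = $4,000
Feb 14, 317 sold [LIFO — newest first]: 172 @ $29 + 111 @ $27 + 12 @ $25 + 22 @ $25 = $8,835
Feb 16, 326 sold [LIFO — newest first]: 276 @ $32 + 50 @ $25 = $10,082
Feb 18, 113 sold [LIFO — newest first]: 113 @ $25 = $2,825
Total COGS = $4,000 + $8,835 + $10,082 + $2,825 = $25,742
Ending inventory: 51 @ $25 = $1,275
Check: goods available $27,017 = COGS $25,742 + ending $1,275

COGS = $25,742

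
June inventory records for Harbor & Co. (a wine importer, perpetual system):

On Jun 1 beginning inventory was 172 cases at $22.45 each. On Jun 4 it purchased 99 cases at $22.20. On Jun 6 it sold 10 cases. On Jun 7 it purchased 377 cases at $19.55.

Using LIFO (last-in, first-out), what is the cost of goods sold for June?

COGS = $222.00

Jun 6, 10 sold [LIFO — newest first]: 10 @ $22.20 = $222.00
Ending inventory: 172 @ $22.45 + 89 @ $22.20 + 377 @ $19.55 = $13,207.55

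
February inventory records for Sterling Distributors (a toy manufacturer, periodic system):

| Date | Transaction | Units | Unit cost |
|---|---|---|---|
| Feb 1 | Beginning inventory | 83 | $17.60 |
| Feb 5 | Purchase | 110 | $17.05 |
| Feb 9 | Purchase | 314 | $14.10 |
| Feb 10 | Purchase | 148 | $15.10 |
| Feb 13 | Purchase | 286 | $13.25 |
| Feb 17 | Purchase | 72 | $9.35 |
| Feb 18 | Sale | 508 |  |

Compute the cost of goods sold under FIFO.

Feb 18, 508 sold [FIFO — oldest first]: 83 @ $17.60 + 110 @ $17.05 + 314 @ $14.10 + 1 @ $15.10 = $7,778.80
Ending inventory: 147 @ $15.10 + 286 @ $13.25 + 72 @ $9.35 = $6,682.40

COGS = $7,778.80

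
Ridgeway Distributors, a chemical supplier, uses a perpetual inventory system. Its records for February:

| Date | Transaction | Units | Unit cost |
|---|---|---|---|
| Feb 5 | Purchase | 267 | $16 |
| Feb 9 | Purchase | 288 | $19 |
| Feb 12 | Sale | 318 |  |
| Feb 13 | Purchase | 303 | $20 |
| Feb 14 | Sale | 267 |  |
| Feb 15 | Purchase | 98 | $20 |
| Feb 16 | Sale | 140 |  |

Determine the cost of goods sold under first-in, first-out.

Feb 12, 318 sold [FIFO — oldest first]: 267 @ $16 + 51 @ $19 = $5,241
Feb 14, 267 sold [FIFO — oldest first]: 237 @ $19 + 30 @ $20 = $5,103
Feb 16, 140 sold [FIFO — oldest first]: 140 @ $20 = $2,800
Total COGS = $5,241 + $5,103 + $2,800 = $13,144
Ending inventory: 133 @ $20 + 98 @ $20 = $4,620

COGS = $13,144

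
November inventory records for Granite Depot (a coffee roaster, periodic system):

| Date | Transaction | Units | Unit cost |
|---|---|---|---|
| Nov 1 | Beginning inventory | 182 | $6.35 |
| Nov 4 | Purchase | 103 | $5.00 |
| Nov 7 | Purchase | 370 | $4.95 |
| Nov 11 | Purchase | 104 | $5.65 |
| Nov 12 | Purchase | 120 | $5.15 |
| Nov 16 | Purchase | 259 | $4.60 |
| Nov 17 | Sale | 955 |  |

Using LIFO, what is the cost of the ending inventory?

Ending inventory = $1,160.70

Nov 17, 955 sold [LIFO — newest first]: 259 @ $4.60 + 120 @ $5.15 + 104 @ $5.65 + 370 @ $4.95 + 102 @ $5.00 = $4,738.50
Ending inventory: 182 @ $6.35 + 1 @ $5.00 = $1,160.70
Check: goods available $5,899.20 = COGS $4,738.50 + ending $1,160.70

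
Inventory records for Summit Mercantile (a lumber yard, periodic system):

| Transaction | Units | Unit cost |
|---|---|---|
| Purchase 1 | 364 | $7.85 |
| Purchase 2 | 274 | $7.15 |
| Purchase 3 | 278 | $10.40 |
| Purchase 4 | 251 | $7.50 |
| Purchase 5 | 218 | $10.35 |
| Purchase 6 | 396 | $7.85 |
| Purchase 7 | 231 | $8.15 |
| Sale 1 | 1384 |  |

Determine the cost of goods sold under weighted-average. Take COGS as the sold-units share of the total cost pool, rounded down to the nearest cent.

Sale 1, sell 1384: 1384/2012 × $16,837.75 → $11,582.22
Ending inventory (cost pool remaining) = $5,255.53

COGS = $11,582.22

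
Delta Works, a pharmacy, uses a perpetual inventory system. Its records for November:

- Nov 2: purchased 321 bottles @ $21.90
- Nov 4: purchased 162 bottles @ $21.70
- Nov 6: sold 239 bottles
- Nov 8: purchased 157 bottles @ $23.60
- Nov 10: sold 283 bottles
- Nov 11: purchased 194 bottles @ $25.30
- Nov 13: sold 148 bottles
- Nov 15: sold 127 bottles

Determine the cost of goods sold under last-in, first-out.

Nov 6, 239 sold [LIFO — newest first]: 162 @ $21.70 + 77 @ $21.90 = $5,201.70
Nov 10, 283 sold [LIFO — newest first]: 157 @ $23.60 + 126 @ $21.90 = $6,464.60
Nov 13, 148 sold [LIFO — newest first]: 148 @ $25.30 = $3,744.40
Nov 15, 127 sold [LIFO — newest first]: 46 @ $25.30 + 81 @ $21.90 = $2,937.70
Total COGS = $5,201.70 + $6,464.60 + $3,744.40 + $2,937.70 = $18,348.40
Ending inventory: 37 @ $21.90 = $810.30

COGS = $18,348.40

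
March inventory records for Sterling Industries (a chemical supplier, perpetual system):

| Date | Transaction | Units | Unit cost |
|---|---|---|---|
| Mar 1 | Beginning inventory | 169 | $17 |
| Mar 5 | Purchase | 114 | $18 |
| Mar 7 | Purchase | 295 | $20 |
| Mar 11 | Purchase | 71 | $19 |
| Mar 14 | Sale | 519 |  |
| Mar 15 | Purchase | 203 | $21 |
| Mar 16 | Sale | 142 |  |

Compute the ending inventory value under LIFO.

Mar 14, 519 sold [LIFO — newest first]: 71 @ $19 + 295 @ $20 + 114 @ $18 + 39 @ $17 = $9,964
Mar 16, 142 sold [LIFO — newest first]: 142 @ $21 = $2,982
Total COGS = $9,964 + $2,982 = $12,946
Ending inventory: 130 @ $17 + 61 @ $21 = $3,491

Ending inventory = $3,491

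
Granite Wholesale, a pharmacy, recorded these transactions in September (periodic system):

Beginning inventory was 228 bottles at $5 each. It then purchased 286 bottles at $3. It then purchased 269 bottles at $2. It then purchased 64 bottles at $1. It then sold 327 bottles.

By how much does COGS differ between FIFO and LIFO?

$847

FIFO COGS: 228 @ $5 + 99 @ $3 = $1,437
LIFO COGS: 64 @ $1 + 263 @ $2 = $590
Difference = |$1,437 − $590| = $847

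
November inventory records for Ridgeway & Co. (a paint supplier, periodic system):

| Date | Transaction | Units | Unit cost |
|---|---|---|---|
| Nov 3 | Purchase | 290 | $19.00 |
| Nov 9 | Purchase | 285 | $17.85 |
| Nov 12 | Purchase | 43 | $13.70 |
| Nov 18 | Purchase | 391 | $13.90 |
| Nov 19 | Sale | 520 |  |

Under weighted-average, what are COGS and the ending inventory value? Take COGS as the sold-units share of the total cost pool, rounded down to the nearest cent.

Nov 19, sell 520: 520/1009 × $16,621.25 → $8,565.95
Ending inventory (cost pool remaining) = $8,055.30

COGS = $8,565.95; ending inventory = $8,055.30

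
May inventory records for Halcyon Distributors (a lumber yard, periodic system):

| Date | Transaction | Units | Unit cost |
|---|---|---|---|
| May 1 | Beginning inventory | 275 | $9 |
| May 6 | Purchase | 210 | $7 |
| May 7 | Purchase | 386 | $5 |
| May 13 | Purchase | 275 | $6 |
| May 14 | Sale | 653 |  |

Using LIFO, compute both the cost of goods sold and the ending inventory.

May 14, 653 sold [LIFO — newest first]: 275 @ $6 + 378 @ $5 = $3,540
Ending inventory: 275 @ $9 + 210 @ $7 + 8 @ $5 = $3,985

COGS = $3,540; ending inventory = $3,985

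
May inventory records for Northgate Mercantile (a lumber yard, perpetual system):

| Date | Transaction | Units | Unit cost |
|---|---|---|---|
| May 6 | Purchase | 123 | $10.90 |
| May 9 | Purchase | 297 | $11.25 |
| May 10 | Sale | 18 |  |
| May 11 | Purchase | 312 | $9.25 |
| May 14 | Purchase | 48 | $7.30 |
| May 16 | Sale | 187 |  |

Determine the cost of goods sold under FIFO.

May 10, 18 sold [FIFO — oldest first]: 18 @ $10.90 = $196.20
May 16, 187 sold [FIFO — oldest first]: 105 @ $10.90 + 82 @ $11.25 = $2,067.00
Total COGS = $196.20 + $2,067.00 = $2,263.20
Ending inventory: 215 @ $11.25 + 312 @ $9.25 + 48 @ $7.30 = $5,655.15

COGS = $2,263.20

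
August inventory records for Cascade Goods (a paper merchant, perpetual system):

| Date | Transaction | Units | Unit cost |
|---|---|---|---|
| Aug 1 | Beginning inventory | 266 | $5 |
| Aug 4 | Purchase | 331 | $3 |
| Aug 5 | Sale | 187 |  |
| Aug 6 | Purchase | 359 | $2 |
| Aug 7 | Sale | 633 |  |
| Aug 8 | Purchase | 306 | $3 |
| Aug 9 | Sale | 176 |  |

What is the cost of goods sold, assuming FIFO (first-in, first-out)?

Aug 5, 187 sold [FIFO — oldest first]: 187 @ $5 = $935
Aug 7, 633 sold [FIFO — oldest first]: 79 @ $5 + 331 @ $3 + 223 @ $2 = $1,834
Aug 9, 176 sold [FIFO — oldest first]: 136 @ $2 + 40 @ $3 = $392
Total COGS = $935 + $1,834 + $392 = $3,161
Ending inventory: 266 @ $3 = $798

COGS = $3,161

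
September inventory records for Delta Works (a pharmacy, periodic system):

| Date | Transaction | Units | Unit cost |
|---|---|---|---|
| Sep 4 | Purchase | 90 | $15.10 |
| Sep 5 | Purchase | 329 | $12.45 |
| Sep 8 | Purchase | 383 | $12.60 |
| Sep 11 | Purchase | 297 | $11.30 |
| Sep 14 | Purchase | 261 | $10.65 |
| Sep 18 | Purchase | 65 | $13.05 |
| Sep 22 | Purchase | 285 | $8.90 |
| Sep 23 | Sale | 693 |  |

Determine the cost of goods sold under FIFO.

Sep 23, 693 sold [FIFO — oldest first]: 90 @ $15.10 + 329 @ $12.45 + 274 @ $12.60 = $8,907.45
Ending inventory: 109 @ $12.60 + 297 @ $11.30 + 261 @ $10.65 + 65 @ $13.05 + 285 @ $8.90 = $10,893.90
Check: goods available $19,801.35 = COGS $8,907.45 + ending $10,893.90

COGS = $8,907.45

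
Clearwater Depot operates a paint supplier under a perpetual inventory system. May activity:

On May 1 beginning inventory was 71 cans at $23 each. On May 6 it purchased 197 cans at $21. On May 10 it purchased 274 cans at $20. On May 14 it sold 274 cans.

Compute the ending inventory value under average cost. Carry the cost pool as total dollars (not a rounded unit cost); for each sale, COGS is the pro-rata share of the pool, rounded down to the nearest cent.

Ending inventory = $5,562.74

After May 1: 71 on hand, pool $1,633.00 (≈ $23.0000 each)
After May 6: 268 on hand, pool $5,770.00 (≈ $21.5299 each)
After May 10: 542 on hand, pool $11,250.00 (≈ $20.7565 each)
May 14, sell 274: 274/542 × $11,250.00 → $5,687.26
Ending inventory (cost pool remaining) = $5,562.74
Check: goods available $11,250.00 = COGS $5,687.26 + ending $5,562.74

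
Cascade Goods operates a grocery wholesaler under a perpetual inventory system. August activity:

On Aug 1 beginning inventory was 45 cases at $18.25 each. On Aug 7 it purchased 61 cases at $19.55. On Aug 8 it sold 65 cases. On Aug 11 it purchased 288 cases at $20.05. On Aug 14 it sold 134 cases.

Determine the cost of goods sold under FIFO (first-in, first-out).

Aug 8, 65 sold [FIFO — oldest first]: 45 @ $18.25 + 20 @ $19.55 = $1,212.25
Aug 14, 134 sold [FIFO — oldest first]: 41 @ $19.55 + 93 @ $20.05 = $2,666.20
Total COGS = $1,212.25 + $2,666.20 = $3,878.45
Ending inventory: 195 @ $20.05 = $3,909.75
Check: goods available $7,788.20 = COGS $3,878.45 + ending $3,909.75

COGS = $3,878.45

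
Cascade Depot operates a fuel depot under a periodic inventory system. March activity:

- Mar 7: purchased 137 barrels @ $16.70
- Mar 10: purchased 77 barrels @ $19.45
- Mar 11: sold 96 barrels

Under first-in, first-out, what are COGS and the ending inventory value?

COGS = $1,603.20; ending inventory = $2,182.35

Mar 11, 96 sold [FIFO — oldest first]: 96 @ $16.70 = $1,603.20
Ending inventory: 41 @ $16.70 + 77 @ $19.45 = $2,182.35
Check: goods available $3,785.55 = COGS $1,603.20 + ending $2,182.35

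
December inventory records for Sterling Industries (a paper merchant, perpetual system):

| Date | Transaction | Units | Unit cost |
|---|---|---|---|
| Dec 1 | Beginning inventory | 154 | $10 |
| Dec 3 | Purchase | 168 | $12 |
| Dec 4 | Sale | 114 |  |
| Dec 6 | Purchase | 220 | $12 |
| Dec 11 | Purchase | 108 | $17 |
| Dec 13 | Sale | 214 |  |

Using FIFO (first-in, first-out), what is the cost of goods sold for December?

Dec 4, 114 sold [FIFO — oldest first]: 114 @ $10 = $1,140
Dec 13, 214 sold [FIFO — oldest first]: 40 @ $10 + 168 @ $12 + 6 @ $12 = $2,488
Total COGS = $1,140 + $2,488 = $3,628
Ending inventory: 214 @ $12 + 108 @ $17 = $4,404

COGS = $3,628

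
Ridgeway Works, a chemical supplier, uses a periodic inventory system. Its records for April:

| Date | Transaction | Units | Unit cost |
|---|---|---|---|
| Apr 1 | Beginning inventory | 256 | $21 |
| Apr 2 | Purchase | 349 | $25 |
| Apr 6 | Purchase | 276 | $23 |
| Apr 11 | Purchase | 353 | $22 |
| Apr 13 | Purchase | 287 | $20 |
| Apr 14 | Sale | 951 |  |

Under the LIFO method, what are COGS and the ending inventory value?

COGS = $20,729; ending inventory = $13,226

Apr 14, 951 sold [LIFO — newest first]: 287 @ $20 + 353 @ $22 + 276 @ $23 + 35 @ $25 = $20,729
Ending inventory: 256 @ $21 + 314 @ $25 = $13,226
Check: goods available $33,955 = COGS $20,729 + ending $13,226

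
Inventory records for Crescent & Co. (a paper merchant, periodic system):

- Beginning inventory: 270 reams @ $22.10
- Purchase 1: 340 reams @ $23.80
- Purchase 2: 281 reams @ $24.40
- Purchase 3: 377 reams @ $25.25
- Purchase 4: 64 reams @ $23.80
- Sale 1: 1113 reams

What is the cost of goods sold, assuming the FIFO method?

COGS = $26,520.90

Sale 1 (1113) [FIFO — oldest first]: 270 @ $22.10 + 340 @ $23.80 + 281 @ $24.40 + 222 @ $25.25 = $26,520.90
Ending inventory: 155 @ $25.25 + 64 @ $23.80 = $5,436.95
Check: goods available $31,957.85 = COGS $26,520.90 + ending $5,436.95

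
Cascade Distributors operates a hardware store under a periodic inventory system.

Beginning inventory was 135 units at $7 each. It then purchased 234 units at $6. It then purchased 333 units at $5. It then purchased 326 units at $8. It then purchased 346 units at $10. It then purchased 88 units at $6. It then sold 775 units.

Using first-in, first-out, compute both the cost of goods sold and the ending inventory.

Sale 1 (775) [FIFO — oldest first]: 135 @ $7 + 234 @ $6 + 333 @ $5 + 73 @ $8 = $4,598
Ending inventory: 253 @ $8 + 346 @ $10 + 88 @ $6 = $6,012

COGS = $4,598; ending inventory = $6,012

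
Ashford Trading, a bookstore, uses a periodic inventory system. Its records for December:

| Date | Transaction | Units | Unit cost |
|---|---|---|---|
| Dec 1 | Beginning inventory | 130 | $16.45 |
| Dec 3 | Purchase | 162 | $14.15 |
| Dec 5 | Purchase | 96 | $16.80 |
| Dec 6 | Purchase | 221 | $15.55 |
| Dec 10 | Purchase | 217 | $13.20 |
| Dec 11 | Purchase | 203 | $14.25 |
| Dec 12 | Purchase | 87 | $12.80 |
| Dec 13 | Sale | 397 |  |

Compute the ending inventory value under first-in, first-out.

Dec 13, 397 sold [FIFO — oldest first]: 130 @ $16.45 + 162 @ $14.15 + 96 @ $16.80 + 9 @ $15.55 = $6,183.55
Ending inventory: 212 @ $15.55 + 217 @ $13.20 + 203 @ $14.25 + 87 @ $12.80 = $10,167.35

Ending inventory = $10,167.35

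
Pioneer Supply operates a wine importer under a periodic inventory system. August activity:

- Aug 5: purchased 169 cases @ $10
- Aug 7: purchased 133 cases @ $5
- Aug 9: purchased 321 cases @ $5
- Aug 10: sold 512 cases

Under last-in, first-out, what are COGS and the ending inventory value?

Aug 10, 512 sold [LIFO — newest first]: 321 @ $5 + 133 @ $5 + 58 @ $10 = $2,850
Ending inventory: 111 @ $10 = $1,110
Check: goods available $3,960 = COGS $2,850 + ending $1,110

COGS = $2,850; ending inventory = $1,110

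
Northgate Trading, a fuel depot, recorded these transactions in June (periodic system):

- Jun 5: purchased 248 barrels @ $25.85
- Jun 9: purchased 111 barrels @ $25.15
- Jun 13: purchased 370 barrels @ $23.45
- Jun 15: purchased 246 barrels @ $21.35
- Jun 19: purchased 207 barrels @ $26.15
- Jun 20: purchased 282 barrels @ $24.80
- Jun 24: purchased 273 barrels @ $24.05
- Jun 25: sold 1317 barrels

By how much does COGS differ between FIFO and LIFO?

FIFO COGS: 248 @ $25.85 + 111 @ $25.15 + 370 @ $23.45 + 246 @ $21.35 + 207 @ $26.15 + 135 @ $24.80 = $31,892.10
LIFO COGS: 273 @ $24.05 + 282 @ $24.80 + 207 @ $26.15 + 246 @ $21.35 + 309 @ $23.45 = $31,470.45
Difference = |$31,892.10 − $31,470.45| = $421.65

$421.65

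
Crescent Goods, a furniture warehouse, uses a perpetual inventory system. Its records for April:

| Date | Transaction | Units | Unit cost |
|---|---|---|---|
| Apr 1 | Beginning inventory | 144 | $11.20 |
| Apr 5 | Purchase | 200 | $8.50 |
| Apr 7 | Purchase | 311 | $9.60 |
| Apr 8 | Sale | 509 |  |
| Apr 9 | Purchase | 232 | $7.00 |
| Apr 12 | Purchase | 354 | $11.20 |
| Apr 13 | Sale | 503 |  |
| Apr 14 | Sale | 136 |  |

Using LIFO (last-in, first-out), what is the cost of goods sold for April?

Apr 8, 509 sold [LIFO — newest first]: 311 @ $9.60 + 198 @ $8.50 = $4,668.60
Apr 13, 503 sold [LIFO — newest first]: 354 @ $11.20 + 149 @ $7.00 = $5,007.80
Apr 14, 136 sold [LIFO — newest first]: 83 @ $7.00 + 2 @ $8.50 + 51 @ $11.20 = $1,169.20
Total COGS = $4,668.60 + $5,007.80 + $1,169.20 = $10,845.60
Ending inventory: 93 @ $11.20 = $1,041.60

COGS = $10,845.60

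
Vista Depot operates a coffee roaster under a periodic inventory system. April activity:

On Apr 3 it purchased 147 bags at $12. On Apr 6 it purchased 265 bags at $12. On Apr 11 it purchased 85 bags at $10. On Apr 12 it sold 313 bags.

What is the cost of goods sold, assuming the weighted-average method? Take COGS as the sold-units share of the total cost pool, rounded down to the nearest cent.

COGS = $3,648.93

Apr 12, sell 313: 313/497 × $5,794.00 → $3,648.93
Ending inventory (cost pool remaining) = $2,145.07
Check: goods available $5,794.00 = COGS $3,648.93 + ending $2,145.07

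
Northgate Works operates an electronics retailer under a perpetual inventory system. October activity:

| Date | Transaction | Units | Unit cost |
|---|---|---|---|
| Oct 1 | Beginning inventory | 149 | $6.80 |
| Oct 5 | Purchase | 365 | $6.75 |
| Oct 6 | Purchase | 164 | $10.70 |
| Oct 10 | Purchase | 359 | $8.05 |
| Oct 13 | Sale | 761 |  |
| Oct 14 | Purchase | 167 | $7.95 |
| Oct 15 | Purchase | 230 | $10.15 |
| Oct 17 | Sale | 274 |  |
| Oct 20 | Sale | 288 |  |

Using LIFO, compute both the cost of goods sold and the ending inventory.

Oct 13, 761 sold [LIFO — newest first]: 359 @ $8.05 + 164 @ $10.70 + 238 @ $6.75 = $6,251.25
Oct 17, 274 sold [LIFO — newest first]: 230 @ $10.15 + 44 @ $7.95 = $2,684.30
Oct 20, 288 sold [LIFO — newest first]: 123 @ $7.95 + 127 @ $6.75 + 38 @ $6.80 = $2,093.50
Total COGS = $6,251.25 + $2,684.30 + $2,093.50 = $11,029.05
Ending inventory: 111 @ $6.80 = $754.80

COGS = $11,029.05; ending inventory = $754.80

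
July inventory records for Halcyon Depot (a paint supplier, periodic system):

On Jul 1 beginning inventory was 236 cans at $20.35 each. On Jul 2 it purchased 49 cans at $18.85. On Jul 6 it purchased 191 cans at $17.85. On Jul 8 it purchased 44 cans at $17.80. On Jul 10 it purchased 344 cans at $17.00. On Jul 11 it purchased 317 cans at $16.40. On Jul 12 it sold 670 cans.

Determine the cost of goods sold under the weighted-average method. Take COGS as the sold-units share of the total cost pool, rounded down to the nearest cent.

Jul 12, sell 670: 670/1181 × $20,965.60 → $11,894.11
Ending inventory (cost pool remaining) = $9,071.49
Check: goods available $20,965.60 = COGS $11,894.11 + ending $9,071.49

COGS = $11,894.11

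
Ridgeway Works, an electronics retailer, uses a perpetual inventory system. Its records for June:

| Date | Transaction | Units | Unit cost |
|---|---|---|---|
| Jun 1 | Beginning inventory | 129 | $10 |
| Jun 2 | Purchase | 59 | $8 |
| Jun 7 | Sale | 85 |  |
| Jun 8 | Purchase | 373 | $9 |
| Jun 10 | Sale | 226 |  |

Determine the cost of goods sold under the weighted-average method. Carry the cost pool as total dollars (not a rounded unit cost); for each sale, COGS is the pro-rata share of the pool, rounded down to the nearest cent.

COGS = $2,848.85

After Jun 1: 129 on hand, pool $1,290.00 (≈ $10.0000 each)
After Jun 2: 188 on hand, pool $1,762.00 (≈ $9.3723 each)
Jun 7, sell 85: 85/188 × $1,762.00 → $796.64
After Jun 8: 476 on hand, pool $4,322.36 (≈ $9.0806 each)
Jun 10, sell 226: 226/476 × $4,322.36 → $2,052.21
Total COGS = $796.64 + $2,052.21 = $2,848.85
Ending inventory (cost pool remaining) = $2,270.15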